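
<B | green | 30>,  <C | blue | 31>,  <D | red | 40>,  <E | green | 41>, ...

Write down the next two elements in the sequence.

<F | blue | 50>, <G | red | 51>

Letter: B, C, D, E → F → G (letters move forward 1 place in the alphabet).
Colour: repeats green → blue → red, so green, blue, red, green → blue → red.
Third part: 30, 31, 40, 41 → 50 → 51 (alternating steps +1, +9, +1, +9, …).
So the next two elements are <F | blue | 50> and <G | red | 51>.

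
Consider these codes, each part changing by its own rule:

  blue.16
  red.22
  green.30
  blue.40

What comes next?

red.52

For the colour, repeats blue → red → green: blue, red, green, blue → red.
Second component — differences are 6, 8, 10, … (increasing by 2 each time): 16, 22, 30, 40 → 52.
So the next code is red.52.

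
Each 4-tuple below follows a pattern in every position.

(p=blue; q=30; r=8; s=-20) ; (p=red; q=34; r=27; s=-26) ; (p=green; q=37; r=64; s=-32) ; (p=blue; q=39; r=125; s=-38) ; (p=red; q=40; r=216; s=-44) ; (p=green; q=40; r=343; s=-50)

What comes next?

(p=blue; q=39; r=512; s=-56)

For the p, repeats blue → red → green: blue, red, green, blue, red, green → blue.
Q — differences are 4, 3, 2, … (decreasing by 1 each time): 30, 34, 37, 39, 40, 40 → 39.
R — perfect cubes: 2³, 3³, 4³, …: 8, 27, 64, 125, 216, 343 → 512.
S: −6 each step; -20, -26, -32, -38, -44, -50 → -56.
Combining the parts gives (p=blue; q=39; r=512; s=-56).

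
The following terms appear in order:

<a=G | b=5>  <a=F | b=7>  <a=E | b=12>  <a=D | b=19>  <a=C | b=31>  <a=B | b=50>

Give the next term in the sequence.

<a=A | b=81>

A: letters move back 1 place in the alphabet; G, F, E, D, C, B → A.
B goes 5, 7, 12, 19, 31, 50 → 81 (each term is the sum of the two before it).
Putting it together: <a=A | b=81>.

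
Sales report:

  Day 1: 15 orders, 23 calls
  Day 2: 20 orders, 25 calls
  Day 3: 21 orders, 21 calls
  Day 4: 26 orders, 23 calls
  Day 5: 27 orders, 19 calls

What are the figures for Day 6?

Orders — alternating steps +5, +1, +5, +1, …: 15, 20, 21, 26, 27 → 32.
Calls: 23, 25, 21, 23, 19 → 21 (alternating steps +2, −4, +2, −4, …).
Combining the parts gives 32 orders, 21 calls.

32 orders, 21 calls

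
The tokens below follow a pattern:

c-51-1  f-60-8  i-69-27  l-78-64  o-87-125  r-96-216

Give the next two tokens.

Letter: letters move forward 3 places in the alphabet; c, f, i, l, o, r → u → x.
Second component goes 51, 60, 69, 78, 87, 96 → 105 → 114 (+9 each step).
Third component — perfect cubes: 1³, 2³, 3³, …: 1, 8, 27, 64, 125, 216 → 343 → 512.
So the next two tokens are u-105-343 and x-114-512.

u-105-343 then x-114-512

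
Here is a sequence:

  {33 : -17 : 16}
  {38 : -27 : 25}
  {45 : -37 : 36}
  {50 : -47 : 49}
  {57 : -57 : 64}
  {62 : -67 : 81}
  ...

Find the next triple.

First slot — alternating steps +5, +7, +5, +7, …: 33, 38, 45, 50, 57, 62 → 69.
For the second slot, −10 each step: -17, -27, -37, -47, -57, -67 → -77.
Third slot — perfect squares: 4², 5², 6², …: 16, 25, 36, 49, 64, 81 → 100.
Combining the parts gives {69 : -77 : 100}.

{69 : -77 : 100}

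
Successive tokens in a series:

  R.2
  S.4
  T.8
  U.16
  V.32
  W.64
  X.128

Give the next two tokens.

Y.256, Z.512

Letter goes R, S, T, U, V, W, X → Y → Z (letters move forward 1 place in the alphabet).
Second component: ×2 each step, so 2, 4, 8, 16, 32, 64, 128 → 256 → 512.
Putting the parts together: Y.256 and then Z.512.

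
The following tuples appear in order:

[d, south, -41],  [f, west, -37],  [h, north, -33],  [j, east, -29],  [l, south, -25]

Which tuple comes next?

Letter — letters move forward 2 places in the alphabet: d, f, h, j, l → n.
Direction goes south, west, north, east, south → west (repeats south → west → north → east).
Third value: +4 each step; -41, -37, -33, -29, -25 → -21.
Putting it together: [n, west, -21].

[n, west, -21]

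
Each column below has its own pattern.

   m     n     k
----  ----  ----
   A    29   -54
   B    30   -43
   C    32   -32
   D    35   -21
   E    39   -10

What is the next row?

F  44  1

Column m — letters move forward 1 place in the alphabet: A, B, C, D, E → F.
Column n: differences are 1, 2, 3, … (increasing by 1 each time); 29, 30, 32, 35, 39 → 44.
For the column k, +11 each step: -54, -43, -32, -21, -10 → 1.
Putting it together: F  44  1.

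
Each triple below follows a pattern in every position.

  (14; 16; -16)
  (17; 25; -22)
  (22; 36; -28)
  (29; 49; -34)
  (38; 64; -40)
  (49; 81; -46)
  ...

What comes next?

(62; 100; -52)

First entry: differences are 3, 5, 7, … (increasing by 2 each time), so 14, 17, 22, 29, 38, 49 → 62.
Second entry: perfect squares: 4², 5², 6², …; 16, 25, 36, 49, 64, 81 → 100.
Third entry: −6 each step; -16, -22, -28, -34, -40, -46 → -52.
So the next triple is (62; 100; -52).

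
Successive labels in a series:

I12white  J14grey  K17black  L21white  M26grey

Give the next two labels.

N32black, O39white

For the letter, letters move forward 1 place in the alphabet: I, J, K, L, M → N → O.
Second component: 12, 14, 17, 21, 26 → 32 → 39 (differences are 2, 3, 4, … (increasing by 1 each time)).
Shade: white, grey, black, white, grey → black → white (repeats white → grey → black).
Putting the parts together: N32black and then O39white.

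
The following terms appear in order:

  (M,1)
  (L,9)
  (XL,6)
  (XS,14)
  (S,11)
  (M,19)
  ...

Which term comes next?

(L,16)

For the size, repeats M → L → XL → XS → S: M, L, XL, XS, S, M → L.
Second part goes 1, 9, 6, 14, 11, 19 → 16 (alternating steps +8, −3, +8, −3, …).
Putting it together: (L,16).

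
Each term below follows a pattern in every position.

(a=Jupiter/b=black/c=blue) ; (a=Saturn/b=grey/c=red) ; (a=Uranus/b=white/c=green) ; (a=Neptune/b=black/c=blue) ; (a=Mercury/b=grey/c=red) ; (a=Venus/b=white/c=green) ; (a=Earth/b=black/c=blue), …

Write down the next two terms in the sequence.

A: runs through the planets Mercury→Neptune, so Jupiter, Saturn, Uranus, Neptune, Mercury, Venus, Earth → Mars → Jupiter.
B goes black, grey, white, black, grey, white, black → grey → white (repeats black → grey → white).
C goes blue, red, green, blue, red, green, blue → red → green (repeats blue → red → green).
So the next two terms are (a=Mars/b=grey/c=red) and (a=Jupiter/b=white/c=green).

(a=Mars/b=grey/c=red), (a=Jupiter/b=white/c=green)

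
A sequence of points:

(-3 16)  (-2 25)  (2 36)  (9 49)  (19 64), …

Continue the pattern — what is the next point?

First entry: -3, -2, 2, 9, 19 → 32 (differences are 1, 4, 7, … (increasing by 3 each time)).
Second entry goes 16, 25, 36, 49, 64 → 81 (perfect squares: 4², 5², 6², …).
Combining the parts gives (32 81).

(32 81)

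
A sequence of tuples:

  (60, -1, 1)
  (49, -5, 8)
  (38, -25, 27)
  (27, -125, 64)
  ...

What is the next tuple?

First entry: −11 each step; 60, 49, 38, 27 → 16.
Second entry: ×5 each step; -1, -5, -25, -125 → -625.
Third entry: 1, 8, 27, 64 → 125 (perfect cubes: 1³, 2³, 3³, …).
Putting it together: (16, -625, 125).

(16, -625, 125)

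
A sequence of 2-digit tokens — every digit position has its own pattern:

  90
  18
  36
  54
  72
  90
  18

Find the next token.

36

For the first digit, +2 each step, mod 10: 9, 1, 3, 5, 7, 9, 1 → 3.
Second digit — −2 each step, mod 10: 0, 8, 6, 4, 2, 0, 8 → 6.
Combining the parts gives 36.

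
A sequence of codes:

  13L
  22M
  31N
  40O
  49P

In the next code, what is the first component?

First component: 13, 22, 31, 40, 49 → 58 (+9 each step).

58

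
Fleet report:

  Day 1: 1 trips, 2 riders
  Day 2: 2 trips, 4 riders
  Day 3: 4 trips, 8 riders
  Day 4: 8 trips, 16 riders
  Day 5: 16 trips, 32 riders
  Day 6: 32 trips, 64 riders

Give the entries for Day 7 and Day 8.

Trips: ×2 each step; 1, 2, 4, 8, 16, 32 → 64 → 128.
Riders: 2, 4, 8, 16, 32, 64 → 128 → 256 (always 2 × the trips).
So the next two rows are 64 trips, 128 riders and 128 trips, 256 riders.

64 trips, 128 riders; 128 trips, 256 riders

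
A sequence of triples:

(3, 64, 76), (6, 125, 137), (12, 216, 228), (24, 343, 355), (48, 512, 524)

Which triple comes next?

First slot: 3, 6, 12, 24, 48 → 96 (×2 each step).
Second slot: perfect cubes: 4³, 5³, 6³, …; 64, 125, 216, 343, 512 → 729.
Third slot: always 12 more than the second slot, so 76, 137, 228, 355, 524 → 741.
Combining the parts gives (96, 729, 741).

(96, 729, 741)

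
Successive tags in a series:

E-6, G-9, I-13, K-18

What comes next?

M-24

Letter — letters move forward 2 places in the alphabet: E, G, I, K → M.
Second component — differences are 3, 4, 5, … (increasing by 1 each time): 6, 9, 13, 18 → 24.
Putting it together: M-24.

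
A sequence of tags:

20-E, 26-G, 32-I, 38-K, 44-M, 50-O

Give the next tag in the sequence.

56-Q

First component: +6 each step; 20, 26, 32, 38, 44, 50 → 56.
Letter: letters move forward 2 places in the alphabet; E, G, I, K, M, O → Q.
Combining the parts gives 56-Q.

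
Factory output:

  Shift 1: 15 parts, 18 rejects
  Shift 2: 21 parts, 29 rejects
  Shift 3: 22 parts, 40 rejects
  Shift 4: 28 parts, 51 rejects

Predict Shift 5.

29 parts, 62 rejects

For the parts, alternating steps +6, +1, +6, +1, …: 15, 21, 22, 28 → 29.
Rejects: +11 each step, so 18, 29, 40, 51 → 62.
So the next record is 29 parts, 62 rejects.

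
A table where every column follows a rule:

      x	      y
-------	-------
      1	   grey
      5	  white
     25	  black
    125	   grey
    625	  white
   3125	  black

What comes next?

15625  grey

Column x: 1, 5, 25, 125, 625, 3125 → 15625 (×5 each step).
Column y: repeats grey → white → black; grey, white, black, grey, white, black → grey.
Putting it together: 15625  grey.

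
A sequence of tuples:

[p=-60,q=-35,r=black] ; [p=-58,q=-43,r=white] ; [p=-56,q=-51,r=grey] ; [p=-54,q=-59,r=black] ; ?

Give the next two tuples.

P: +2 each step; -60, -58, -56, -54 → -52 → -50.
For the q, −8 each step: -35, -43, -51, -59 → -67 → -75.
R: repeats black → white → grey; black, white, grey, black → white → grey.
Putting the parts together: [p=-52,q=-67,r=white] and then [p=-50,q=-75,r=grey].

[p=-52,q=-67,r=white], [p=-50,q=-75,r=grey]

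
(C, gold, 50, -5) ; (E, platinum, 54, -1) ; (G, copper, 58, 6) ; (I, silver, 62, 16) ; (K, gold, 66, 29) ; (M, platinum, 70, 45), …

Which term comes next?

(O, copper, 74, 64)

Letter: letters move forward 2 places in the alphabet; C, E, G, I, K, M → O.
Metal: repeats gold → platinum → copper → silver; gold, platinum, copper, silver, gold, platinum → copper.
For the third value, +4 each step: 50, 54, 58, 62, 66, 70 → 74.
Fourth value: differences are 4, 7, 10, … (increasing by 3 each time); -5, -1, 6, 16, 29, 45 → 64.
So the next term is (O, copper, 74, 64).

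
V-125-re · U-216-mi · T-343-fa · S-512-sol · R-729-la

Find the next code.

Q-1000-ti

Letter goes V, U, T, S, R → Q (letters move back 1 place in the alphabet).
Second component: perfect cubes: 5³, 6³, 7³, …, so 125, 216, 343, 512, 729 → 1000.
Note: runs through the solfège scale do→ti; re, mi, fa, sol, la → ti.
Putting it together: Q-1000-ti.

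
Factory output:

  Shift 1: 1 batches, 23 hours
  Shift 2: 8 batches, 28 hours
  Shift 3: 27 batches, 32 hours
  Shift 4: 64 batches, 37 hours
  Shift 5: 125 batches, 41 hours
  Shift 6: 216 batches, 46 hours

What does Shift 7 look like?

Batches: 1, 8, 27, 64, 125, 216 → 343 (perfect cubes: 1³, 2³, 3³, …).
For the hours, alternating steps +5, +4, +5, +4, …: 23, 28, 32, 37, 41, 46 → 50.
Combining the parts gives 343 batches, 50 hours.

343 batches, 50 hours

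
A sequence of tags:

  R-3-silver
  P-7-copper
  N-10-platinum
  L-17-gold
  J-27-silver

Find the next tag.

H-44-copper

Letter goes R, P, N, L, J → H (letters move back 2 places in the alphabet).
Second component: 3, 7, 10, 17, 27 → 44 (each term is the sum of the two before it).
Metal: silver, copper, platinum, gold, silver → copper (repeats silver → copper → platinum → gold).
Putting it together: H-44-copper.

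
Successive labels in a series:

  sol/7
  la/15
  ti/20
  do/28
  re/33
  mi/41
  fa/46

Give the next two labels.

For the note, runs through the solfège scale do→ti: sol, la, ti, do, re, mi, fa → sol → la.
Second component: alternating steps +8, +5, +8, +5, …, so 7, 15, 20, 28, 33, 41, 46 → 54 → 59.
Putting the parts together: sol/54 and then la/59.

sol/54, la/59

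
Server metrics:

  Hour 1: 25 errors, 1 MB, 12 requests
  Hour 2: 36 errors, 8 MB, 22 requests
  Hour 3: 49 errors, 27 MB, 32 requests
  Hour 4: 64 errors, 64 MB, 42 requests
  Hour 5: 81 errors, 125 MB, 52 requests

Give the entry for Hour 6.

100 errors, 216 MB, 62 requests

Errors: perfect squares: 5², 6², 7², …, so 25, 36, 49, 64, 81 → 100.
MB: perfect cubes: 1³, 2³, 3³, …; 1, 8, 27, 64, 125 → 216.
Requests — +10 each step: 12, 22, 32, 42, 52 → 62.
So the next record is 100 errors, 216 MB, 62 requests.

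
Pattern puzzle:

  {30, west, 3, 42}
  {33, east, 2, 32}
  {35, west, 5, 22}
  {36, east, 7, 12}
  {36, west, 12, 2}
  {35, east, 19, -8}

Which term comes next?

{33, west, 31, -18}

For the first coordinate, differences are 3, 2, 1, … (decreasing by 1 each time): 30, 33, 35, 36, 36, 35 → 33.
Direction: alternates west ↔ east, so west, east, west, east, west, east → west.
For the third coordinate, each term is the sum of the two before it: 3, 2, 5, 7, 12, 19 → 31.
For the fourth coordinate, −10 each step: 42, 32, 22, 12, 2, -8 → -18.
Putting it together: {33, west, 31, -18}.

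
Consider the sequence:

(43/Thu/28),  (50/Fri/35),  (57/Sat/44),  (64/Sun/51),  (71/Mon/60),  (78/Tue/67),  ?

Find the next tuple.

(85/Wed/76)

First entry: +7 each step, so 43, 50, 57, 64, 71, 78 → 85.
Day: runs through the weekdays Mon→Sun, so Thu, Fri, Sat, Sun, Mon, Tue → Wed.
Third entry: alternating steps +7, +9, +7, +9, …; 28, 35, 44, 51, 60, 67 → 76.
Combining the parts gives (85/Wed/76).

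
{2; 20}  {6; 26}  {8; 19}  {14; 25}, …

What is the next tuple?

{22; 18}

First value: 2, 6, 8, 14 → 22 (each term is the sum of the two before it).
For the second value, alternating steps +6, −7, +6, −7, …: 20, 26, 19, 25 → 18.
Combining the parts gives {22; 18}.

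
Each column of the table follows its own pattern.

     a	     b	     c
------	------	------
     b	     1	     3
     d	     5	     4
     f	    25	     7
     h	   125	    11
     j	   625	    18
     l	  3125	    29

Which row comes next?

Column a goes b, d, f, h, j, l → n (letters move forward 2 places in the alphabet).
Column b — ×5 each step: 1, 5, 25, 125, 625, 3125 → 15625.
For the column c, each term is the sum of the two before it: 3, 4, 7, 11, 18, 29 → 47.
So the next row is n  15625  47.

n  15625  47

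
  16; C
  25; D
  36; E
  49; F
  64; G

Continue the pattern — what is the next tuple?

81; H

First entry — perfect squares: 4², 5², 6², …: 16, 25, 36, 49, 64 → 81.
Letter: letters move forward 1 place in the alphabet, so C, D, E, F, G → H.
So the next tuple is 81; H.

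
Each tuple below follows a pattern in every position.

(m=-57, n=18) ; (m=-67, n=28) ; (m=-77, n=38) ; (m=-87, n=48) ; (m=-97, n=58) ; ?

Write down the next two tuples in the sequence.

(m=-107, n=68), (m=-117, n=78)

M: -57, -67, -77, -87, -97 → -107 → -117 (−10 each step).
N: +10 each step; 18, 28, 38, 48, 58 → 68 → 78.
Putting the parts together: (m=-107, n=68) and then (m=-117, n=78).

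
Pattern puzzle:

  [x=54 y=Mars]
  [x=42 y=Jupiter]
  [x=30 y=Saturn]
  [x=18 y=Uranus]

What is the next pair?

[x=6 y=Neptune]

X: −12 each step, so 54, 42, 30, 18 → 6.
Y: runs through the planets Mercury→Neptune; Mars, Jupiter, Saturn, Uranus → Neptune.
So the next pair is [x=6 y=Neptune].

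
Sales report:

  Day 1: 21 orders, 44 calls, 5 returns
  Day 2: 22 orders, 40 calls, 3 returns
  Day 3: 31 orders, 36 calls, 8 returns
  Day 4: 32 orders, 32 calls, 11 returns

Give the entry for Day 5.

Orders: alternating steps +1, +9, +1, +9, …; 21, 22, 31, 32 → 41.
Calls — −4 each step: 44, 40, 36, 32 → 28.
Returns: 5, 3, 8, 11 → 19 (each term is the sum of the two before it).
So the next row is 41 orders, 28 calls, 19 returns.

41 orders, 28 calls, 19 returns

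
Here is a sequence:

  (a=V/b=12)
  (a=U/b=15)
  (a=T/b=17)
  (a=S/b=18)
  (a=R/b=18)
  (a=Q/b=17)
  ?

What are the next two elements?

For the a, letters move back 1 place in the alphabet: V, U, T, S, R, Q → P → O.
B: differences are 3, 2, 1, … (decreasing by 1 each time), so 12, 15, 17, 18, 18, 17 → 15 → 12.
Putting the parts together: (a=P/b=15) and then (a=O/b=12).

(a=P/b=15), (a=O/b=12)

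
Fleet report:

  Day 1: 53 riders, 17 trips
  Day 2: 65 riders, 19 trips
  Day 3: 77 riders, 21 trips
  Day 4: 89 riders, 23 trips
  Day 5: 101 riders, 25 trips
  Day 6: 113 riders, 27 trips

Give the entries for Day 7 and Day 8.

125 riders, 29 trips; 137 riders, 31 trips

For the riders, +12 each step: 53, 65, 77, 89, 101, 113 → 125 → 137.
For the trips, +2 each step: 17, 19, 21, 23, 25, 27 → 29 → 31.
Putting the parts together: 125 riders, 29 trips and then 137 riders, 31 trips.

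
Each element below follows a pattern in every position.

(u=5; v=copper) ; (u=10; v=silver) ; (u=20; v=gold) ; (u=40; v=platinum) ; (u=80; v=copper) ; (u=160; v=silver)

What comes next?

U — ×2 each step: 5, 10, 20, 40, 80, 160 → 320.
For the v, repeats copper → silver → gold → platinum: copper, silver, gold, platinum, copper, silver → gold.
So the next element is (u=320; v=gold).

(u=320; v=gold)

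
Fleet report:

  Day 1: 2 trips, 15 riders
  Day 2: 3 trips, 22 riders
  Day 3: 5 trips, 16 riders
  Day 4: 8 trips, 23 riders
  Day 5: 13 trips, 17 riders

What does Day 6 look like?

For the trips, each term is the sum of the two before it: 2, 3, 5, 8, 13 → 21.
Riders — alternating steps +7, −6, +7, −6, …: 15, 22, 16, 23, 17 → 24.
Combining the parts gives 21 trips, 24 riders.

21 trips, 24 riders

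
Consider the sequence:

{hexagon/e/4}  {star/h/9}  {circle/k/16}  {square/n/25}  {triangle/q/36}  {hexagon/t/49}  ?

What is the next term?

{star/w/64}

For the shape, repeats hexagon → star → circle → square → triangle: hexagon, star, circle, square, triangle, hexagon → star.
For the letter, letters move forward 3 places in the alphabet: e, h, k, n, q, t → w.
Third slot — perfect squares: 2², 3², 4², …: 4, 9, 16, 25, 36, 49 → 64.
Combining the parts gives {star/w/64}.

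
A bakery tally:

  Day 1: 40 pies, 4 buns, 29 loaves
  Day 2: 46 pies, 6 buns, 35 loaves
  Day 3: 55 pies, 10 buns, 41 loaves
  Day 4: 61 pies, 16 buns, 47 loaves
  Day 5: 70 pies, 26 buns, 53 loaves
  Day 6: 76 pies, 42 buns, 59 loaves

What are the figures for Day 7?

Pies: 40, 46, 55, 61, 70, 76 → 85 (alternating steps +6, +9, +6, +9, …).
Buns — each term is the sum of the two before it: 4, 6, 10, 16, 26, 42 → 68.
Loaves: 29, 35, 41, 47, 53, 59 → 65 (+6 each step).
Putting it together: 85 pies, 68 buns, 65 loaves.

85 pies, 68 buns, 65 loaves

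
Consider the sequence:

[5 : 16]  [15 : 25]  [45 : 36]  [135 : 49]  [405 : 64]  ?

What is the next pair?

[1215 : 81]

First component: ×3 each step; 5, 15, 45, 135, 405 → 1215.
Second component — perfect squares: 4², 5², 6², …: 16, 25, 36, 49, 64 → 81.
Combining the parts gives [1215 : 81].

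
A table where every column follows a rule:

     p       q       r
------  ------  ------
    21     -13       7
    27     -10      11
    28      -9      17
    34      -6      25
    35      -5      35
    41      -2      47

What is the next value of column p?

42

Column p: alternating steps +6, +1, +6, +1, …, so 21, 27, 28, 34, 35, 41 → 42.
Column q: -13, -10, -9, -6, -5, -2 → -1 (alternating steps +3, +1, +3, +1, …).
Column r: 7, 11, 17, 25, 35, 47 → 61 (differences are 4, 6, 8, … (increasing by 2 each time)).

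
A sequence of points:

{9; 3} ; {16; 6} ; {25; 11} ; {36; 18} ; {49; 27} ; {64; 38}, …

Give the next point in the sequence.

{81; 51}

First entry: 9, 16, 25, 36, 49, 64 → 81 (perfect squares: 3², 4², 5², …).
Second entry — differences are 3, 5, 7, … (increasing by 2 each time): 3, 6, 11, 18, 27, 38 → 51.
So the next point is {81; 51}.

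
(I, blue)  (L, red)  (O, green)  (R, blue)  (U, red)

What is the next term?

Letter: letters move forward 3 places in the alphabet; I, L, O, R, U → X.
Colour: repeats blue → red → green, so blue, red, green, blue, red → green.
Combining the parts gives (X, green).

(X, green)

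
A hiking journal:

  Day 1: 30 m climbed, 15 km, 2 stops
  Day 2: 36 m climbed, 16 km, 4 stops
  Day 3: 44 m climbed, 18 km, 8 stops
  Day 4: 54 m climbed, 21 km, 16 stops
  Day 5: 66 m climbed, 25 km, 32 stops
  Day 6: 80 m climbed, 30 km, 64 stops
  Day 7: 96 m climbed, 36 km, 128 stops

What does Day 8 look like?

114 m climbed, 43 km, 256 stops

M climbed: 30, 36, 44, 54, 66, 80, 96 → 114 (differences are 6, 8, 10, … (increasing by 2 each time)).
Km goes 15, 16, 18, 21, 25, 30, 36 → 43 (differences are 1, 2, 3, … (increasing by 1 each time)).
Stops: ×2 each step; 2, 4, 8, 16, 32, 64, 128 → 256.
Putting it together: 114 m climbed, 43 km, 256 stops.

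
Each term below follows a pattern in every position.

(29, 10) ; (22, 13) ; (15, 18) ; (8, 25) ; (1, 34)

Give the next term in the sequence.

(-6, 45)

First part goes 29, 22, 15, 8, 1 → -6 (−7 each step).
Second part: differences are 3, 5, 7, … (increasing by 2 each time); 10, 13, 18, 25, 34 → 45.
Combining the parts gives (-6, 45).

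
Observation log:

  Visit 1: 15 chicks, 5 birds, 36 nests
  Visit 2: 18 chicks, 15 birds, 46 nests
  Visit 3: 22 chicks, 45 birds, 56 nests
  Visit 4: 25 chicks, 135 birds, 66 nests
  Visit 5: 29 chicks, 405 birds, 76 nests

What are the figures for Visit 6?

Chicks: 15, 18, 22, 25, 29 → 32 (alternating steps +3, +4, +3, +4, …).
Birds: ×3 each step; 5, 15, 45, 135, 405 → 1215.
Nests: 36, 46, 56, 66, 76 → 86 (+10 each step).
Putting it together: 32 chicks, 1215 birds, 86 nests.

32 chicks, 1215 birds, 86 nests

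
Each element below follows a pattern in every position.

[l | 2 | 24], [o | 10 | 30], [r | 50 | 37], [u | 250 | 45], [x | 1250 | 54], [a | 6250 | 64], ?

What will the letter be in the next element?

Letter — letters move forward 3 places in the alphabet, wrapping Z→A: l, o, r, u, x, a → d.

d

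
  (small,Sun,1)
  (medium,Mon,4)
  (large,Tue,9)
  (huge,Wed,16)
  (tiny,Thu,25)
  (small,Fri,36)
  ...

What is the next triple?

(medium,Sat,49)

Size: small, medium, large, huge, tiny, small → medium (repeats small → medium → large → huge → tiny).
Day: Sun, Mon, Tue, Wed, Thu, Fri → Sat (runs through the weekdays Mon→Sun).
Third coordinate: perfect squares: 1², 2², 3², …; 1, 4, 9, 16, 25, 36 → 49.
Putting it together: (medium,Sat,49).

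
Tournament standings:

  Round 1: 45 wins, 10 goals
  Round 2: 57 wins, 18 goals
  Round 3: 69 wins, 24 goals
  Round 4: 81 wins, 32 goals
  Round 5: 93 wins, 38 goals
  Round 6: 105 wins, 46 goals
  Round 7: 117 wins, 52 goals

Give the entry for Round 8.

Wins goes 45, 57, 69, 81, 93, 105, 117 → 129 (+12 each step).
Goals: alternating steps +8, +6, +8, +6, …; 10, 18, 24, 32, 38, 46, 52 → 60.
So the next record is 129 wins, 60 goals.

129 wins, 60 goals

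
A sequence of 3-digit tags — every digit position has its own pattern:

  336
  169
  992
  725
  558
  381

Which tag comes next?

First digit — −2 each step, mod 10: 3, 1, 9, 7, 5, 3 → 1.
Second digit: 3, 6, 9, 2, 5, 8 → 1 (+3 each step, mod 10).
Third digit — +3 each step, mod 10: 6, 9, 2, 5, 8, 1 → 4.
Putting it together: 114.

114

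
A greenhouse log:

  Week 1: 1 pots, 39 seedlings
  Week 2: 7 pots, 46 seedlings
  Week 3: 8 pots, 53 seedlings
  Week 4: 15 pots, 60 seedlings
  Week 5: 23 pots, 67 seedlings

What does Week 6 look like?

Pots: each term is the sum of the two before it, so 1, 7, 8, 15, 23 → 38.
Seedlings: 39, 46, 53, 60, 67 → 74 (+7 each step).
Combining the parts gives 38 pots, 74 seedlings.

38 pots, 74 seedlings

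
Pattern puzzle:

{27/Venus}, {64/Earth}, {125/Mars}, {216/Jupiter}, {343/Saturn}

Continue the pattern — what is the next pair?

First component: perfect cubes: 3³, 4³, 5³, …, so 27, 64, 125, 216, 343 → 512.
Planet: runs through the planets Mercury→Neptune; Venus, Earth, Mars, Jupiter, Saturn → Uranus.
Putting it together: {512/Uranus}.

{512/Uranus}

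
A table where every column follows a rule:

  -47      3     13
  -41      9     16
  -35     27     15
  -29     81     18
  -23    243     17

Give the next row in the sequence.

For the first component, +6 each step: -47, -41, -35, -29, -23 → -17.
Second component — ×3 each step: 3, 9, 27, 81, 243 → 729.
Third component: alternating steps +3, −1, +3, −1, …, so 13, 16, 15, 18, 17 → 20.
Combining the parts gives -17  729  20.

-17  729  20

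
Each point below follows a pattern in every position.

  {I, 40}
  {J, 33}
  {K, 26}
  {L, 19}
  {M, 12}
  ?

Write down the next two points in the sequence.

Letter — letters move forward 1 place in the alphabet: I, J, K, L, M → N → O.
For the second component, −7 each step: 40, 33, 26, 19, 12 → 5 → -2.
Putting the parts together: {N, 5} and then {O, -2}.

{N, 5}, {O, -2}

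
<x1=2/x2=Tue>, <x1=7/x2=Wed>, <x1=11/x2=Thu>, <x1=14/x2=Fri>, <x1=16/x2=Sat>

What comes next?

<x1=17/x2=Sun>

X1: differences are 5, 4, 3, … (decreasing by 1 each time); 2, 7, 11, 14, 16 → 17.
X2: runs through the weekdays Mon→Sun; Tue, Wed, Thu, Fri, Sat → Sun.
Combining the parts gives <x1=17/x2=Sun>.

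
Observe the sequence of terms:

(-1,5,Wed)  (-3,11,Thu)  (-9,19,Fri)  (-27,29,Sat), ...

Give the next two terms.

For the first value, ×3 each step: -1, -3, -9, -27 → -81 → -243.
Second value: differences are 6, 8, 10, … (increasing by 2 each time); 5, 11, 19, 29 → 41 → 55.
Day: runs through the weekdays Mon→Sun, so Wed, Thu, Fri, Sat → Sun → Mon.
Putting the parts together: (-81,41,Sun) and then (-243,55,Mon).

(-81,41,Sun), (-243,55,Mon)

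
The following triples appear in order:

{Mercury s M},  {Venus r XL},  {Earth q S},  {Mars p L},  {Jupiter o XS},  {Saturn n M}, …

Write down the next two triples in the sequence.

{Uranus m XL}, {Neptune l S}

Planet: runs through the planets Mercury→Neptune; Mercury, Venus, Earth, Mars, Jupiter, Saturn → Uranus → Neptune.
Letter: letters move back 1 place in the alphabet; s, r, q, p, o, n → m → l.
Size goes M, XL, S, L, XS, M → XL → S (repeats M → XL → S → L → XS).
Putting the parts together: {Uranus m XL} and then {Neptune l S}.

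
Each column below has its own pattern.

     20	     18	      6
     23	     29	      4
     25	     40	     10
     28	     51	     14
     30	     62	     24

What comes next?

First component: alternating steps +3, +2, +3, +2, …; 20, 23, 25, 28, 30 → 33.
Second component: +11 each step; 18, 29, 40, 51, 62 → 73.
Third component goes 6, 4, 10, 14, 24 → 38 (each term is the sum of the two before it).
Putting it together: 33  73  38.

33  73  38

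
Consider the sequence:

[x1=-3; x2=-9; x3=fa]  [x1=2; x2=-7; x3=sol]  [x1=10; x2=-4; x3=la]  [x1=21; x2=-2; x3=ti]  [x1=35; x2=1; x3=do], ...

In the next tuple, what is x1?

52

X1: -3, 2, 10, 21, 35 → 52 (differences are 5, 8, 11, … (increasing by 3 each time)).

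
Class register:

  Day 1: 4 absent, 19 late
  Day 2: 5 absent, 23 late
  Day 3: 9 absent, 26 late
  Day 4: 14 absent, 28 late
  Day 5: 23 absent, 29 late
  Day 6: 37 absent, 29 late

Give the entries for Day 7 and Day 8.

60 absent, 28 late; 97 absent, 26 late

Absent goes 4, 5, 9, 14, 23, 37 → 60 → 97 (each term is the sum of the two before it).
Late — differences are 4, 3, 2, … (decreasing by 1 each time): 19, 23, 26, 28, 29, 29 → 28 → 26.
Putting the parts together: 60 absent, 28 late and then 97 absent, 26 late.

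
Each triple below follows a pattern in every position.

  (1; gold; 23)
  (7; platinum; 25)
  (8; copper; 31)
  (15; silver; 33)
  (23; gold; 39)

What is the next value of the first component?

38

First component: 1, 7, 8, 15, 23 → 38 (each term is the sum of the two before it).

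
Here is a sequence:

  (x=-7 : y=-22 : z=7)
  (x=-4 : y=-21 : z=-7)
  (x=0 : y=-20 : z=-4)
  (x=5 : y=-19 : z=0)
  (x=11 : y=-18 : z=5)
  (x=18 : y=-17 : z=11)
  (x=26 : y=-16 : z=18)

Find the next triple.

X: differences are 3, 4, 5, … (increasing by 1 each time), so -7, -4, 0, 5, 11, 18, 26 → 35.
Y — +1 each step: -22, -21, -20, -19, -18, -17, -16 → -15.
Z: 7, -7, -4, 0, 5, 11, 18 → 26 (always the previous value of the x).
Combining the parts gives (x=35 : y=-15 : z=26).

(x=35 : y=-15 : z=26)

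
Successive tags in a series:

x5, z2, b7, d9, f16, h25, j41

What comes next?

Letter: letters move forward 2 places in the alphabet, wrapping Z→A, so x, z, b, d, f, h, j → l.
Second component: each term is the sum of the two before it; 5, 2, 7, 9, 16, 25, 41 → 66.
Combining the parts gives l66.

l66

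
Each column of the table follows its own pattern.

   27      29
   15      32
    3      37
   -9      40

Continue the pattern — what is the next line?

First component: 27, 15, 3, -9 → -21 (−12 each step).
Second component — alternating steps +3, +5, +3, +5, …: 29, 32, 37, 40 → 45.
Putting it together: -21  45.

-21  45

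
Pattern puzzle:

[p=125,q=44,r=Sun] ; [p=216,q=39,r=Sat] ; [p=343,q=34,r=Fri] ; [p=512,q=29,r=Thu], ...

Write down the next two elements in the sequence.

[p=729,q=24,r=Wed], [p=1000,q=19,r=Tue]

P: 125, 216, 343, 512 → 729 → 1000 (perfect cubes: 5³, 6³, 7³, …).
Q goes 44, 39, 34, 29 → 24 → 19 (−5 each step).
R: Sun, Sat, Fri, Thu → Wed → Tue (runs backward through the weekdays Mon→Sun).
Putting the parts together: [p=729,q=24,r=Wed] and then [p=1000,q=19,r=Tue].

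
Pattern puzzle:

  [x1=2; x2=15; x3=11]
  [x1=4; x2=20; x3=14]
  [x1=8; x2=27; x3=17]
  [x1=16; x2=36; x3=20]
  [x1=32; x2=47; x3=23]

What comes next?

X1 goes 2, 4, 8, 16, 32 → 64 (×2 each step).
X2: differences are 5, 7, 9, … (increasing by 2 each time); 15, 20, 27, 36, 47 → 60.
X3: 11, 14, 17, 20, 23 → 26 (+3 each step).
Combining the parts gives [x1=64; x2=60; x3=26].

[x1=64; x2=60; x3=26]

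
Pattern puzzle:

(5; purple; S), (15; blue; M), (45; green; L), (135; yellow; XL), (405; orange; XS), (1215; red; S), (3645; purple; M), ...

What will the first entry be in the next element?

First entry — ×3 each step: 5, 15, 45, 135, 405, 1215, 3645 → 10935.

10935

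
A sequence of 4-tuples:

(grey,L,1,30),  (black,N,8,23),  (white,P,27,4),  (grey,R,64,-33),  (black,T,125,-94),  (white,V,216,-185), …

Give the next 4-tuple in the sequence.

(grey,X,343,-312)

For the shade, repeats grey → black → white: grey, black, white, grey, black, white → grey.
Letter: L, N, P, R, T, V → X (letters move forward 2 places in the alphabet).
For the third slot, perfect cubes: 1³, 2³, 3³, …: 1, 8, 27, 64, 125, 216 → 343.
Fourth slot: together with the third slot always sums to 31; 30, 23, 4, -33, -94, -185 → -312.
Combining the parts gives (grey,X,343,-312).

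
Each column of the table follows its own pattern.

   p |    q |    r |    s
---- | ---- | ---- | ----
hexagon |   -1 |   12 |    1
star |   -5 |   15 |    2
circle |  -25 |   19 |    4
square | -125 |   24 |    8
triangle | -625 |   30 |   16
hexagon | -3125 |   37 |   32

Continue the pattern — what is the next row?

Column p: hexagon, star, circle, square, triangle, hexagon → star (repeats hexagon → star → circle → square → triangle).
For the column q, ×5 each step: -1, -5, -25, -125, -625, -3125 → -15625.
Column r: differences are 3, 4, 5, … (increasing by 1 each time); 12, 15, 19, 24, 30, 37 → 45.
Column s: ×2 each step; 1, 2, 4, 8, 16, 32 → 64.
So the next row is star  -15625  45  64.

star  -15625  45  64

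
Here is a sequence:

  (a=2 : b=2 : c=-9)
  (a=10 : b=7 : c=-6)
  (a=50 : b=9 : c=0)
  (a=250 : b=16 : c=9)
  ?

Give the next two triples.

A: ×5 each step; 2, 10, 50, 250 → 1250 → 6250.
For the b, each term is the sum of the two before it: 2, 7, 9, 16 → 25 → 41.
C: differences are 3, 6, 9, … (increasing by 3 each time); -9, -6, 0, 9 → 21 → 36.
Putting the parts together: (a=1250 : b=25 : c=21) and then (a=6250 : b=41 : c=36).

(a=1250 : b=25 : c=21), (a=6250 : b=41 : c=36)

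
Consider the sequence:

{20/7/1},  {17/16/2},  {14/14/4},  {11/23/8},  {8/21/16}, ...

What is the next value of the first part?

5

First part: −3 each step, so 20, 17, 14, 11, 8 → 5.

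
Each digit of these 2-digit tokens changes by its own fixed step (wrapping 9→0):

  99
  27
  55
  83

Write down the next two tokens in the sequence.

First digit: 9, 2, 5, 8 → 1 → 4 (+3 each step, mod 10).
Second digit: −2 each step, mod 10; 9, 7, 5, 3 → 1 → 9.
So the next two tokens are 11 and 49.

11, 49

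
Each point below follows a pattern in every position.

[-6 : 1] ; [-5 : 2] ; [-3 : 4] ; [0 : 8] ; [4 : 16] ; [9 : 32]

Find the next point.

First coordinate: differences are 1, 2, 3, … (increasing by 1 each time); -6, -5, -3, 0, 4, 9 → 15.
For the second coordinate, ×2 each step: 1, 2, 4, 8, 16, 32 → 64.
So the next point is [15 : 64].

[15 : 64]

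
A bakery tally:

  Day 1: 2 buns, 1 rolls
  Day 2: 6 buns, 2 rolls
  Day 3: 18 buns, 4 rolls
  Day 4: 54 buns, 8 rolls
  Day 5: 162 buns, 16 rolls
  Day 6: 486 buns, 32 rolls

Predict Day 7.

Buns: 2, 6, 18, 54, 162, 486 → 1458 (×3 each step).
Rolls goes 1, 2, 4, 8, 16, 32 → 64 (×2 each step).
Combining the parts gives 1458 buns, 64 rolls.

1458 buns, 64 rolls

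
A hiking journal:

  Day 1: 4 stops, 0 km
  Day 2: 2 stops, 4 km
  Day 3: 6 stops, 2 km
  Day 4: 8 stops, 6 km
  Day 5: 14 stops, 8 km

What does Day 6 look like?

Stops: each term is the sum of the two before it; 4, 2, 6, 8, 14 → 22.
For the km, always the previous value of the stops: 0, 4, 2, 6, 8 → 14.
Putting it together: 22 stops, 14 km.

22 stops, 14 km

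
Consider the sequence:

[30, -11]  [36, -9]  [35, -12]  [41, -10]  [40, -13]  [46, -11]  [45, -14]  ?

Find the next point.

[51, -12]

First part: 30, 36, 35, 41, 40, 46, 45 → 51 (alternating steps +6, −1, +6, −1, …).
Second part: -11, -9, -12, -10, -13, -11, -14 → -12 (alternating steps +2, −3, +2, −3, …).
So the next point is [51, -12].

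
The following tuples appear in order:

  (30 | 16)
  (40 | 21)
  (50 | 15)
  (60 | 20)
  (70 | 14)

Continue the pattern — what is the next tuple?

First slot — +10 each step: 30, 40, 50, 60, 70 → 80.
Second slot — alternating steps +5, −6, +5, −6, …: 16, 21, 15, 20, 14 → 19.
Putting it together: (80 | 19).

(80 | 19)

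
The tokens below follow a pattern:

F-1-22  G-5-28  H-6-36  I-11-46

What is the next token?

Letter: letters move forward 1 place in the alphabet, so F, G, H, I → J.
Second component: 1, 5, 6, 11 → 17 (each term is the sum of the two before it).
Third component: 22, 28, 36, 46 → 58 (differences are 6, 8, 10, … (increasing by 2 each time)).
Putting it together: J-17-58.

J-17-58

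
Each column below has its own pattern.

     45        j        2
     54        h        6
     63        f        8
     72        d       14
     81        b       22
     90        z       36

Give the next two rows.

First component goes 45, 54, 63, 72, 81, 90 → 99 → 108 (+9 each step).
Letter: letters move back 2 places in the alphabet, wrapping A→Z; j, h, f, d, b, z → x → v.
Third component: each term is the sum of the two before it; 2, 6, 8, 14, 22, 36 → 58 → 94.
Putting the parts together: 99  x  58 and then 108  v  94.

99  x  58; 108  v  94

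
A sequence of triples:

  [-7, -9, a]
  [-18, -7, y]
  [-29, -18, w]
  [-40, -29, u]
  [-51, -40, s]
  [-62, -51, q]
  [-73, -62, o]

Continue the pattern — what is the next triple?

[-84, -73, m]

First coordinate: −11 each step; -7, -18, -29, -40, -51, -62, -73 → -84.
Second coordinate: always the previous value of the first coordinate, so -9, -7, -18, -29, -40, -51, -62 → -73.
Letter: letters move back 2 places in the alphabet, wrapping A→Z; a, y, w, u, s, q, o → m.
Putting it together: [-84, -73, m].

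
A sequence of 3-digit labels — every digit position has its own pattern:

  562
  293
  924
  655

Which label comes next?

First digit: 5, 2, 9, 6 → 3 (−3 each step, mod 10).
Second digit — +3 each step, mod 10: 6, 9, 2, 5 → 8.
For the third digit, +1 each step, mod 10: 2, 3, 4, 5 → 6.
Putting it together: 386.

386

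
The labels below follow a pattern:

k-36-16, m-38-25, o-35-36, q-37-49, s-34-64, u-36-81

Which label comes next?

Letter: letters move forward 2 places in the alphabet; k, m, o, q, s, u → w.
Second component — alternating steps +2, −3, +2, −3, …: 36, 38, 35, 37, 34, 36 → 33.
Third component goes 16, 25, 36, 49, 64, 81 → 100 (perfect squares: 4², 5², 6², …).
So the next label is w-33-100.

w-33-100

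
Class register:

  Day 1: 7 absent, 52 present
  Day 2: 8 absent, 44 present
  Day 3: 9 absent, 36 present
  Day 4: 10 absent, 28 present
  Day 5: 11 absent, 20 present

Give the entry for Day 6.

12 absent, 12 present

For the absent, +1 each step: 7, 8, 9, 10, 11 → 12.
Present: −8 each step, so 52, 44, 36, 28, 20 → 12.
So the next record is 12 absent, 12 present.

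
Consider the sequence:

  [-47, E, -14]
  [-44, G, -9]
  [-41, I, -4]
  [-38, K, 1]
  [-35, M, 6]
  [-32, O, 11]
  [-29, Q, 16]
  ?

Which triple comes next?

First entry: +3 each step, so -47, -44, -41, -38, -35, -32, -29 → -26.
Letter: letters move forward 2 places in the alphabet; E, G, I, K, M, O, Q → S.
Third entry goes -14, -9, -4, 1, 6, 11, 16 → 21 (+5 each step).
Combining the parts gives [-26, S, 21].

[-26, S, 21]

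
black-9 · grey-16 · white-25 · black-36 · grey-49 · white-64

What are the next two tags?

Shade — repeats black → grey → white: black, grey, white, black, grey, white → black → grey.
For the second component, perfect squares: 3², 4², 5², …: 9, 16, 25, 36, 49, 64 → 81 → 100.
So the next two tags are black-81 and grey-100.

black-81, grey-100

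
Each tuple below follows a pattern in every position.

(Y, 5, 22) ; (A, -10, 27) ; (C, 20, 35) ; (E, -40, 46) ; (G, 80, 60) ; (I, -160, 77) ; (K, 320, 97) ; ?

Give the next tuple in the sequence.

(M, -640, 120)

Letter: Y, A, C, E, G, I, K → M (letters move forward 2 places in the alphabet, wrapping Z→A).
Second component: 5, -10, 20, -40, 80, -160, 320 → -640 (×(-2) each step).
Third component — differences are 5, 8, 11, … (increasing by 3 each time): 22, 27, 35, 46, 60, 77, 97 → 120.
So the next tuple is (M, -640, 120).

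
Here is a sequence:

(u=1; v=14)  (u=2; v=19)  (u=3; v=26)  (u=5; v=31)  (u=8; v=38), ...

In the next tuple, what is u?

13

U — each term is the sum of the two before it: 1, 2, 3, 5, 8 → 13.
V: alternating steps +5, +7, +5, +7, …, so 14, 19, 26, 31, 38 → 43.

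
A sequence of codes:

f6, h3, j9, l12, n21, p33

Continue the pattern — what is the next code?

r54

Letter: f, h, j, l, n, p → r (letters move forward 2 places in the alphabet).
Second component: each term is the sum of the two before it; 6, 3, 9, 12, 21, 33 → 54.
So the next code is r54.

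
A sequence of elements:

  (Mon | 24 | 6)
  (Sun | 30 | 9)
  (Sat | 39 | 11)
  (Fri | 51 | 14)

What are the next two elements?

Day: Mon, Sun, Sat, Fri → Thu → Wed (runs backward through the weekdays Mon→Sun).
Second component: 24, 30, 39, 51 → 66 → 84 (differences are 6, 9, 12, … (increasing by 3 each time)).
Third component: alternating steps +3, +2, +3, +2, …; 6, 9, 11, 14 → 16 → 19.
Putting the parts together: (Thu | 66 | 16) and then (Wed | 84 | 19).

(Thu | 66 | 16), (Wed | 84 | 19)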